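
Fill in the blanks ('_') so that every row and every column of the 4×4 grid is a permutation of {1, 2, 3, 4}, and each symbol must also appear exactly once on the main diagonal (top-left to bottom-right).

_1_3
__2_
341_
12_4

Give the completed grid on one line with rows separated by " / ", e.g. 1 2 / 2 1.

2 1 4 3 / 4 3 2 1 / 3 4 1 2 / 1 2 3 4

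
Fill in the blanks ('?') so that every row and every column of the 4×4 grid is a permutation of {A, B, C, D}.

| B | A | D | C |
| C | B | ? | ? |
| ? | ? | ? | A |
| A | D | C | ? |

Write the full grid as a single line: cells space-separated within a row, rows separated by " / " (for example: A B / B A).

(r2,c3) = A
(r2,c4) = D
(r3,c1) = D
(r3,c2) = C
(r3,c3) = B
(r4,c4) = B

B A D C / C B A D / D C B A / A D C B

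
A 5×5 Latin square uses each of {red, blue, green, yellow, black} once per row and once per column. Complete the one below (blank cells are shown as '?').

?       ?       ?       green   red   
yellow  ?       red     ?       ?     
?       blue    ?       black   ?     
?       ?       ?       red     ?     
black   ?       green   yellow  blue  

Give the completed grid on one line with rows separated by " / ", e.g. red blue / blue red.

blue yellow black green red / yellow green red blue black / red blue yellow black green / green black blue red yellow / black red green yellow blue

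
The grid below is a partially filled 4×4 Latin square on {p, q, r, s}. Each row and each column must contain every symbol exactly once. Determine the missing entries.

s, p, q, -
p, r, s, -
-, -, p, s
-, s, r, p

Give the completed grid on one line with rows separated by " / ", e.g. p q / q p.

s p q r / p r s q / r q p s / q s r p

row 1 has {p,q,s}; column 4 has {p,s} — only r is left for (r1,c4).
row 2 has {p,r,s}; column 4 has {p,r,s} — only q is left for (r2,c4).
row 3 has {p,s}; column 2 has {p,r,s} — only q is left for (r3,c2).
row 4 has {p,r,s}; column 1 has {p,s} — only q is left for (r4,c1).
row 3 has {p,q,s}; column 1 has {p,q,s} — only r is left for (r3,c1).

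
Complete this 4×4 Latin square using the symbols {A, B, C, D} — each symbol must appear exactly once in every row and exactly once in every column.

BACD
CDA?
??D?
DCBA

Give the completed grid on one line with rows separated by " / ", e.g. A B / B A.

At row 2, column 4: row 2 has {A,C,D}; column 4 has {A,D}; that leaves B.
At row 3, column 1: row 3 has {D}; column 1 has {B,C,D}; that leaves A.
At row 3, column 2: row 3 has {A,D}; column 2 has {A,C,D}; that leaves B.
At row 3, column 4: row 3 has {A,B,D}; column 4 has {A,B,D}; that leaves C.

B A C D / C D A B / A B D C / D C B A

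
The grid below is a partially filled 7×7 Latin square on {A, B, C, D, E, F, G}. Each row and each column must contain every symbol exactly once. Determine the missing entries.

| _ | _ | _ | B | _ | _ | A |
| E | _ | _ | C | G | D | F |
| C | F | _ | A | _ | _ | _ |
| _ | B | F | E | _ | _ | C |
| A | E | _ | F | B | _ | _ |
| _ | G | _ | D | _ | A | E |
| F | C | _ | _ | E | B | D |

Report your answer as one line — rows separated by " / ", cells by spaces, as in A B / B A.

G D E B C F A / E A B C G D F / C F G A D E B / D B F E A G C / A E D F B C G / B G C D F A E / F C A G E B D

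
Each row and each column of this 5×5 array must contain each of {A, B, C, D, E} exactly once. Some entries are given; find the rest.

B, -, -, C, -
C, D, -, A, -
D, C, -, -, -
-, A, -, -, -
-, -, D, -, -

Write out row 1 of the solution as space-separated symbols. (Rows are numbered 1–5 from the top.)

B E A C D

(r1,c2) = E
(r1,c3) = A
(r1,c5) = D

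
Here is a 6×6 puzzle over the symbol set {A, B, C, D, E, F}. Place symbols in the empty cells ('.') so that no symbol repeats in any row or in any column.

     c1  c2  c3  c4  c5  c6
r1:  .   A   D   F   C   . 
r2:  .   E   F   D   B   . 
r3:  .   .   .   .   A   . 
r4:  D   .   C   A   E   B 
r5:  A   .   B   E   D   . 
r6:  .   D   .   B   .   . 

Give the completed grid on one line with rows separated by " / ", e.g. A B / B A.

row 1 has {A,C,D,F}; column 6 has {B} — only E is left for (r1,c6).
row 2 has {B,D,E,F}; column 1 has {A,D} — only C is left for (r2,c1).
row 2 has {B,C,D,E,F}; column 6 has {B,E} — only A is left for (r2,c6).
row 3 has {A}; column 3 has {B,C,D,F} — only E is left for (r3,c3).
row 3 has {A,E}; column 4 has {A,B,D,E,F} — only C is left for (r3,c4).
row 4 has {A,B,C,D,E}; column 2 has {A,D,E} — only F is left for (r4,c2).
row 5 has {A,B,D,E}; column 2 has {A,D,E,F} — only C is left for (r5,c2).
row 5 has {A,B,C,D,E}; column 6 has {A,B,E} — only F is left for (r5,c6).
row 6 has {B,D}; column 3 has {B,C,D,E,F} — only A is left for (r6,c3).
row 6 has {A,B,D}; column 5 has {A,B,C,D,E} — only F is left for (r6,c5).
row 6 has {A,B,D,F}; column 6 has {A,B,E,F} — only C is left for (r6,c6).
row 1 has {A,C,D,E,F}; column 1 has {A,C,D} — only B is left for (r1,c1).
row 3 has {A,C,E}; column 1 has {A,B,C,D} — only F is left for (r3,c1).
row 3 has {A,C,E,F}; column 2 has {A,C,D,E,F} — only B is left for (r3,c2).
row 3 has {A,B,C,E,F}; column 6 has {A,B,C,E,F} — only D is left for (r3,c6).
row 6 has {A,B,C,D,F}; column 1 has {A,B,C,D,F} — only E is left for (r6,c1).

B A D F C E / C E F D B A / F B E C A D / D F C A E B / A C B E D F / E D A B F C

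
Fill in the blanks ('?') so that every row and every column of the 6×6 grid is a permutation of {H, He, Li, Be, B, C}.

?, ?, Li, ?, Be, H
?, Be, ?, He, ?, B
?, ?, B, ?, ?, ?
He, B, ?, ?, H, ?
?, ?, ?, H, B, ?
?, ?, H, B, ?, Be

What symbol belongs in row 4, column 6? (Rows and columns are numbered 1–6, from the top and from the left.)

C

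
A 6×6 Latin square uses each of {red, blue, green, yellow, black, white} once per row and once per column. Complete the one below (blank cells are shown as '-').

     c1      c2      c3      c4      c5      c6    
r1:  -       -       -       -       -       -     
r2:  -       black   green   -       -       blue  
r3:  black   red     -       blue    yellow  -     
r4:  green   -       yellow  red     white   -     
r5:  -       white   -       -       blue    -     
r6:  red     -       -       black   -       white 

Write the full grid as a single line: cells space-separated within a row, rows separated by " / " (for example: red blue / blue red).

blue green red white black yellow / white black green yellow red blue / black red white blue yellow green / green blue yellow red white black / yellow white black green blue red / red yellow blue black green white

row 2 has {blue,green,black}; column 5 has {blue,yellow,white} — only red is left for (r2,c5).
row 3 has {red,blue,yellow,black}; column 3 has {green,yellow} — only white is left for (r3,c3).
row 3 has {red,blue,yellow,black,white}; column 6 has {blue,white} — only green is left for (r3,c6).
row 4 has {red,green,yellow,white}; column 2 has {red,black,white} — only blue is left for (r4,c2).
row 4 has {red,blue,green,yellow,white}; column 6 has {blue,green,white} — only black is left for (r4,c6).
row 5 has {blue,white}; column 1 has {red,green,black} — only yellow is left for (r5,c1).
row 5 has {blue,yellow,white}; column 4 has {red,blue,black} — only green is left for (r5,c4).
row 5 has {blue,green,yellow,white}; column 6 has {blue,green,black,white} — only red is left for (r5,c6).
row 6 has {red,black,white}; column 3 has {green,yellow,white} — only blue is left for (r6,c3).
row 6 has {red,blue,black,white}; column 5 has {red,blue,yellow,white} — only green is left for (r6,c5).
row 1 is empty so far; column 5 has {red,blue,green,yellow,white} — only black is left for (r1,c5).
row 1 has {black}; column 6 has {red,blue,green,black,white} — only yellow is left for (r1,c6).
row 2 has {red,blue,green,black}; column 1 has {red,green,yellow,black} — only white is left for (r2,c1).
row 2 has {red,blue,green,black,white}; column 4 has {red,blue,green,black} — only yellow is left for (r2,c4).
row 5 has {red,blue,green,yellow,white}; column 3 has {blue,green,yellow,white} — only black is left for (r5,c3).
row 6 has {red,blue,green,black,white}; column 2 has {red,blue,black,white} — only yellow is left for (r6,c2).
row 1 has {yellow,black}; column 1 has {red,green,yellow,black,white} — only blue is left for (r1,c1).
row 1 has {blue,yellow,black}; column 2 has {red,blue,yellow,black,white} — only green is left for (r1,c2).
row 1 has {blue,green,yellow,black}; column 3 has {blue,green,yellow,black,white} — only red is left for (r1,c3).
row 1 has {red,blue,green,yellow,black}; column 4 has {red,blue,green,yellow,black} — only white is left for (r1,c4).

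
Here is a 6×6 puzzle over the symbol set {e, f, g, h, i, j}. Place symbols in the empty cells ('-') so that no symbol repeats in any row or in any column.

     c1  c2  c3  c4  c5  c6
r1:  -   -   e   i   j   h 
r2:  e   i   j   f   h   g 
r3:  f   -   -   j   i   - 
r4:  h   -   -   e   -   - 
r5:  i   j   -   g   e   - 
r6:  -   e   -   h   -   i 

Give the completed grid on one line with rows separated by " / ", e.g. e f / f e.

At row 1, column 1: row 1 has {e,h,i,j}; column 1 has {e,f,h,i}; that leaves g.
At row 1, column 2: row 1 has {e,g,h,i,j}; column 2 has {e,i,j}; that leaves f.
At row 3, column 6: row 3 has {f,i,j}; column 6 has {g,h,i}; that leaves e.
At row 4, column 2: row 4 has {e,h}; column 2 has {e,f,i,j}; that leaves g.
At row 4, column 5: row 4 has {e,g,h}; column 5 has {e,h,i,j}; that leaves f.
At row 4, column 6: row 4 has {e,f,g,h}; column 6 has {e,g,h,i}; that leaves j.
At row 5, column 6: row 5 has {e,g,i,j}; column 6 has {e,g,h,i,j}; that leaves f.
At row 6, column 1: row 6 has {e,h,i}; column 1 has {e,f,g,h,i}; that leaves j.
At row 6, column 5: row 6 has {e,h,i,j}; column 5 has {e,f,h,i,j}; that leaves g.
At row 3, column 2: row 3 has {e,f,i,j}; column 2 has {e,f,g,i,j}; that leaves h.
At row 3, column 3: row 3 has {e,f,h,i,j}; column 3 has {e,j}; that leaves g.
At row 4, column 3: row 4 has {e,f,g,h,j}; column 3 has {e,g,j}; that leaves i.
At row 5, column 3: row 5 has {e,f,g,i,j}; column 3 has {e,g,i,j}; that leaves h.
At row 6, column 3: row 6 has {e,g,h,i,j}; column 3 has {e,g,h,i,j}; that leaves f.

g f e i j h / e i j f h g / f h g j i e / h g i e f j / i j h g e f / j e f h g i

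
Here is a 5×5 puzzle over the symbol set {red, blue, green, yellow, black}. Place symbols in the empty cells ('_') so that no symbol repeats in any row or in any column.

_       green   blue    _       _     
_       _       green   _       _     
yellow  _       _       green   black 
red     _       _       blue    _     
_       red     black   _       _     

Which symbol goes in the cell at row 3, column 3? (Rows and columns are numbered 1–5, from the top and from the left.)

(r1,c1) = black
(r2,c1) = blue
(r3,c2) = blue
(r3,c3) = red

red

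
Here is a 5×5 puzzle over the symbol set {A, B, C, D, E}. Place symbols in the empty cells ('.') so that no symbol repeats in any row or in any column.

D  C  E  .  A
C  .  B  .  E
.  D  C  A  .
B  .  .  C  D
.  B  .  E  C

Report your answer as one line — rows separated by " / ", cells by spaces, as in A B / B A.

D C E B A / C A B D E / E D C A B / B E A C D / A B D E C

row 1 has {A,C,D,E}; column 4 has {A,C,E} — only B is left for (r1,c4).
row 2 has {B,C,E}; column 2 has {B,C,D} — only A is left for (r2,c2).
row 2 has {A,B,C,E}; column 4 has {A,B,C,E} — only D is left for (r2,c4).
row 3 has {A,C,D}; column 1 has {B,C,D} — only E is left for (r3,c1).
row 3 has {A,C,D,E}; column 5 has {A,C,D,E} — only B is left for (r3,c5).
row 4 has {B,C,D}; column 2 has {A,B,C,D} — only E is left for (r4,c2).
row 4 has {B,C,D,E}; column 3 has {B,C,E} — only A is left for (r4,c3).
row 5 has {B,C,E}; column 1 has {B,C,D,E} — only A is left for (r5,c1).
row 5 has {A,B,C,E}; column 3 has {A,B,C,E} — only D is left for (r5,c3).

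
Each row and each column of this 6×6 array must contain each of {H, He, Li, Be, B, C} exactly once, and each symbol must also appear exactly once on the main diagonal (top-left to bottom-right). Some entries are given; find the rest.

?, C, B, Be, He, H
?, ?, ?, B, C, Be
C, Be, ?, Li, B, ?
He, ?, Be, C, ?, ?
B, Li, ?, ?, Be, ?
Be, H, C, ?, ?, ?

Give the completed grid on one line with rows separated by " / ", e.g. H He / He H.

Li C B Be He H / H He Li B C Be / C Be H Li B He / He B Be C H Li / B Li He H Be C / Be H C He Li B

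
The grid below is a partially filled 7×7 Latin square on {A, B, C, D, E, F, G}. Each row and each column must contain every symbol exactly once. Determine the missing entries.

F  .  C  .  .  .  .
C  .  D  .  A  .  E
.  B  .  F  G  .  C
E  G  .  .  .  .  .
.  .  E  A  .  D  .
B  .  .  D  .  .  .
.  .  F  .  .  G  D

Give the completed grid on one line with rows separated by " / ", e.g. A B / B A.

F D C E B A G / C F D G A B E / D B A F G E C / E G B C D F A / G C E A F D B / B A G D E C F / A E F B C G D

row 2 has {A,C,D,E}; column 2 has {B,G} — only F is left for (r2,c2).
row 2 has {A,C,D,E,F}; column 6 has {D,G} — only B is left for (r2,c6).
row 3 has {B,C,F,G}; column 3 has {C,D,E,F} — only A is left for (r3,c3).
row 3 has {A,B,C,F,G}; column 6 has {B,D,G} — only E is left for (r3,c6).
row 4 has {E,G}; column 3 has {A,C,D,E,F} — only B is left for (r4,c3).
row 4 has {B,E,G}; column 4 has {A,D,F} — only C is left for (r4,c4).
row 5 has {A,D,E}; column 1 has {B,C,E,F} — only G is left for (r5,c1).
row 5 has {A,D,E,G}; column 2 has {B,F,G} — only C is left for (r5,c2).
row 6 has {B,D}; column 3 has {A,B,C,D,E,F} — only G is left for (r6,c3).
row 7 has {D,F,G}; column 1 has {B,C,E,F,G} — only A is left for (r7,c1).
row 7 has {A,D,F,G}; column 2 has {B,C,F,G} — only E is left for (r7,c2).
row 7 has {A,D,E,F,G}; column 4 has {A,C,D,F} — only B is left for (r7,c4).
row 7 has {A,B,D,E,F,G}; column 5 has {A,G} — only C is left for (r7,c5).
row 1 has {C,F}; column 6 has {B,D,E,G} — only A is left for (r1,c6).
row 2 has {A,B,C,D,E,F}; column 4 has {A,B,C,D,F} — only G is left for (r2,c4).
row 3 has {A,B,C,E,F,G}; column 1 has {A,B,C,E,F,G} — only D is left for (r3,c1).
row 4 has {B,C,E,G}; column 6 has {A,B,D,E,G} — only F is left for (r4,c6).
row 4 has {B,C,E,F,G}; column 7 has {C,D,E} — only A is left for (r4,c7).
row 6 has {B,D,G}; column 2 has {B,C,E,F,G} — only A is left for (r6,c2).
row 6 has {A,B,D,G}; column 6 has {A,B,D,E,F,G} — only C is left for (r6,c6).
row 6 has {A,B,C,D,G}; column 7 has {A,C,D,E} — only F is left for (r6,c7).
row 1 has {A,C,F}; column 2 has {A,B,C,E,F,G} — only D is left for (r1,c2).
row 1 has {A,C,D,F}; column 4 has {A,B,C,D,F,G} — only E is left for (r1,c4).
row 1 has {A,C,D,E,F}; column 5 has {A,C,G} — only B is left for (r1,c5).
row 1 has {A,B,C,D,E,F}; column 7 has {A,C,D,E,F} — only G is left for (r1,c7).
row 4 has {A,B,C,E,F,G}; column 5 has {A,B,C,G} — only D is left for (r4,c5).
row 5 has {A,C,D,E,G}; column 5 has {A,B,C,D,G} — only F is left for (r5,c5).
row 5 has {A,C,D,E,F,G}; column 7 has {A,C,D,E,F,G} — only B is left for (r5,c7).
row 6 has {A,B,C,D,F,G}; column 5 has {A,B,C,D,F,G} — only E is left for (r6,c5).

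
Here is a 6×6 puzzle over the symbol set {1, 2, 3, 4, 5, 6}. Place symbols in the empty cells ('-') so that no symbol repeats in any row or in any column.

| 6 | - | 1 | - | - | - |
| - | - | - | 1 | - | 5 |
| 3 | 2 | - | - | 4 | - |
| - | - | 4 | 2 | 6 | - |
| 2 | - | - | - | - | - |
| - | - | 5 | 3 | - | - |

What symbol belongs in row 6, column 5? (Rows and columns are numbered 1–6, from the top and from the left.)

2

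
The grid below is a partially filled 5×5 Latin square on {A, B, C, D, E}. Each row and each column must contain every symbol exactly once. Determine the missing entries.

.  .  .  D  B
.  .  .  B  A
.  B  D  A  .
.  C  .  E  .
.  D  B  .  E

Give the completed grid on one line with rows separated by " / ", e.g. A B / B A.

C A E D B / D E C B A / E B D A C / B C A E D / A D B C E

(r2,c2) = E
(r2,c3) = C
(r3,c5) = C
(r4,c3) = A
(r4,c5) = D
(r5,c4) = C
(r1,c2) = A
(r1,c3) = E
(r2,c1) = D
(r3,c1) = E
(r4,c1) = B
(r5,c1) = A
(r1,c1) = C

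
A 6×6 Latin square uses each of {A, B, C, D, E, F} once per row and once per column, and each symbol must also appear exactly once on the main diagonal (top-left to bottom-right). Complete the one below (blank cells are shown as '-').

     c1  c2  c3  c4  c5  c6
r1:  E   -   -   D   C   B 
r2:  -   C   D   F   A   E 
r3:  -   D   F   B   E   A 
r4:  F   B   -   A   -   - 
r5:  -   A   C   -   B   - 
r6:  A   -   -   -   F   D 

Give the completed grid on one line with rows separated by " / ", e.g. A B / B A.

E F A D C B / B C D F A E / C D F B E A / F B E A D C / D A C E B F / A E B C F D

Cell (r1,c2): row 1 has {B,C,D,E}; column 2 has {A,B,C,D} → F.
Cell (r1,c3): row 1 has {B,C,D,E,F}; column 3 has {C,D,F} → A.
Cell (r2,c1): row 2 has {A,C,D,E,F}; column 1 has {A,E,F} → B.
Cell (r3,c1): row 3 has {A,B,D,E,F}; column 1 has {A,B,E,F} → C.
Cell (r4,c3): row 4 has {A,B,F}; column 3 has {A,C,D,F} → E.
Cell (r4,c5): row 4 has {A,B,E,F}; column 5 has {A,B,C,E,F} → D.
Cell (r4,c6): row 4 has {A,B,D,E,F}; column 6 has {A,B,D,E} → C.
Cell (r5,c1): row 5 has {A,B,C}; column 1 has {A,B,C,E,F} → D.
Cell (r5,c4): row 5 has {A,B,C,D}; column 4 has {A,B,D,F} → E.
Cell (r5,c6): row 5 has {A,B,C,D,E}; column 6 has {A,B,C,D,E} → F.
Cell (r6,c2): row 6 has {A,D,F}; column 2 has {A,B,C,D,F} → E.
Cell (r6,c3): row 6 has {A,D,E,F}; column 3 has {A,C,D,E,F} → B.
Cell (r6,c4): row 6 has {A,B,D,E,F}; column 4 has {A,B,D,E,F} → C.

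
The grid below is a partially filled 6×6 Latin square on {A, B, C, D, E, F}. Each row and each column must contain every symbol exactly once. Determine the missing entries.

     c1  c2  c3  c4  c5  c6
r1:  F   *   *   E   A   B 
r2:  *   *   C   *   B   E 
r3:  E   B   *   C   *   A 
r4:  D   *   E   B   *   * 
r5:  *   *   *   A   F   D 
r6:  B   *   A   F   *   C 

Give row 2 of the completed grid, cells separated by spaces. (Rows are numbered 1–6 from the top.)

Cell (r1,c3): row 1 has {A,B,E,F}; column 3 has {A,C,E} → D.
Cell (r2,c1): row 2 has {B,C,E}; column 1 has {B,D,E,F} → A.
Cell (r2,c4): row 2 has {A,B,C,E}; column 4 has {A,B,C,E,F} → D.
Cell (r3,c3): row 3 has {A,B,C,E}; column 3 has {A,C,D,E} → F.
Cell (r3,c5): row 3 has {A,B,C,E,F}; column 5 has {A,B,F} → D.
Cell (r4,c5): row 4 has {B,D,E}; column 5 has {A,B,D,F} → C.
Cell (r4,c6): row 4 has {B,C,D,E}; column 6 has {A,B,C,D,E} → F.
Cell (r5,c1): row 5 has {A,D,F}; column 1 has {A,B,D,E,F} → C.
Cell (r5,c2): row 5 has {A,C,D,F}; column 2 has {B} → E.
Cell (r5,c3): row 5 has {A,C,D,E,F}; column 3 has {A,C,D,E,F} → B.
Cell (r6,c2): row 6 has {A,B,C,F}; column 2 has {B,E} → D.
Cell (r6,c5): row 6 has {A,B,C,D,F}; column 5 has {A,B,C,D,F} → E.
Cell (r1,c2): row 1 has {A,B,D,E,F}; column 2 has {B,D,E} → C.
Cell (r2,c2): row 2 has {A,B,C,D,E}; column 2 has {B,C,D,E} → F.

A F C D B E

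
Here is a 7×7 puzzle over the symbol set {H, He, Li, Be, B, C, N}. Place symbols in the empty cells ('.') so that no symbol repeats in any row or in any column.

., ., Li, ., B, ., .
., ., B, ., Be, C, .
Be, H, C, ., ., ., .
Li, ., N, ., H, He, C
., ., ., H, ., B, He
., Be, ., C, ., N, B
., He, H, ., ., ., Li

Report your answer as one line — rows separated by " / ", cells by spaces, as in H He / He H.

N C Li He B H Be / He N B Li Be C H / Be H C B He Li N / Li B N Be H He C / C Li Be H N B He / H Be He C Li N B / B He H N C Be Li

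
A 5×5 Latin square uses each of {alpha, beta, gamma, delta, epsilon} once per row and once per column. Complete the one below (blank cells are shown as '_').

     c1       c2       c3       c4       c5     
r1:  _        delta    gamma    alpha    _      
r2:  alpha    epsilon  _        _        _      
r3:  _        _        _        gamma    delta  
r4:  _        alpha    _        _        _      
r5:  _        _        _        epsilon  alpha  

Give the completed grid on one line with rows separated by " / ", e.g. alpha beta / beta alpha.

beta delta gamma alpha epsilon / alpha epsilon delta beta gamma / epsilon beta alpha gamma delta / gamma alpha epsilon delta beta / delta gamma beta epsilon alpha

(r3,c2): row 3 has {gamma,delta}; column 2 has {alpha,delta,epsilon}, so it must be beta.
(r5,c2): row 5 has {alpha,epsilon}; column 2 has {alpha,beta,delta,epsilon}, so it must be gamma.
(r3,c1): row 3 has {beta,gamma,delta}; column 1 has {alpha}, so it must be epsilon.
(r3,c3): row 3 has {beta,gamma,delta,epsilon}; column 3 has {gamma}, so it must be alpha.
(r1,c1): row 1 has {alpha,gamma,delta}; column 1 has {alpha,epsilon}, so it must be beta.
(r1,c5): row 1 has {alpha,beta,gamma,delta}; column 5 has {alpha,delta}, so it must be epsilon.
(r5,c1): row 5 has {alpha,gamma,epsilon}; column 1 has {alpha,beta,epsilon}, so it must be delta.
(r5,c3): row 5 has {alpha,gamma,delta,epsilon}; column 3 has {alpha,gamma}, so it must be beta.
(r2,c3): row 2 has {alpha,epsilon}; column 3 has {alpha,beta,gamma}, so it must be delta.
(r2,c4): row 2 has {alpha,delta,epsilon}; column 4 has {alpha,gamma,epsilon}, so it must be beta.
(r2,c5): row 2 has {alpha,beta,delta,epsilon}; column 5 has {alpha,delta,epsilon}, so it must be gamma.
(r4,c1): row 4 has {alpha}; column 1 has {alpha,beta,delta,epsilon}, so it must be gamma.
(r4,c3): row 4 has {alpha,gamma}; column 3 has {alpha,beta,gamma,delta}, so it must be epsilon.
(r4,c4): row 4 has {alpha,gamma,epsilon}; column 4 has {alpha,beta,gamma,epsilon}, so it must be delta.
(r4,c5): row 4 has {alpha,gamma,delta,epsilon}; column 5 has {alpha,gamma,delta,epsilon}, so it must be beta.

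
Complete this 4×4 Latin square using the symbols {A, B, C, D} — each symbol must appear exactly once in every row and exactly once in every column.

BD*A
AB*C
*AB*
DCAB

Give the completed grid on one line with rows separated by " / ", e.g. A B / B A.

Cell (r1,c3): row 1 has {A,B,D}; column 3 has {A,B} → C.
Cell (r2,c3): row 2 has {A,B,C}; column 3 has {A,B,C} → D.
Cell (r3,c1): row 3 has {A,B}; column 1 has {A,B,D} → C.
Cell (r3,c4): row 3 has {A,B,C}; column 4 has {A,B,C} → D.

B D C A / A B D C / C A B D / D C A B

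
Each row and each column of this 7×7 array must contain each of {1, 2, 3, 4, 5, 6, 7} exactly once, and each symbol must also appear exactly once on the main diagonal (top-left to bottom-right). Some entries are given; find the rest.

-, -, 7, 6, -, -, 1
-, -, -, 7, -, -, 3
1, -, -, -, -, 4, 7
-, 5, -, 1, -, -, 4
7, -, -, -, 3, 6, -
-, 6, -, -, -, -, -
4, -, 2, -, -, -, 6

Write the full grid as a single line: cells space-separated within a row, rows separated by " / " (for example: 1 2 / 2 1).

At row 3, column 3: row 3 has {1,4,7}; column 3 has {2,7}; the diagonal has {1,3,6}; that leaves 5.
At row 1, column 1: row 1 has {1,6,7}; column 1 has {1,4,7}; the diagonal has {1,3,5,6}; that leaves 2.
At row 2, column 2: row 2 has {3,7}; column 2 has {5,6}; the diagonal has {1,2,3,5,6}; that leaves 4.
At row 6, column 6: row 6 has {6}; column 6 has {4,6}; the diagonal has {1,2,3,4,5,6}; that leaves 7.
At row 1, column 2: row 1 has {1,2,6,7}; column 2 has {4,5,6}; that leaves 3.
At row 1, column 6: row 1 has {1,2,3,6,7}; column 6 has {4,6,7}; that leaves 5.
At row 3, column 2: row 3 has {1,4,5,7}; column 2 has {3,4,5,6}; that leaves 2.
At row 3, column 4: row 3 has {1,2,4,5,7}; column 4 has {1,6,7}; that leaves 3.
At row 3, column 5: row 3 has {1,2,3,4,5,7}; column 5 has {3}; that leaves 6.
At row 5, column 2: row 5 has {3,6,7}; column 2 has {2,3,4,5,6}; that leaves 1.
At row 5, column 3: row 5 has {1,3,6,7}; column 3 has {2,5,7}; that leaves 4.
At row 7, column 2: row 7 has {2,4,6}; column 2 has {1,2,3,4,5,6}; that leaves 7.
At row 7, column 4: row 7 has {2,4,6,7}; column 4 has {1,3,6,7}; that leaves 5.
At row 7, column 5: row 7 has {2,4,5,6,7}; column 5 has {3,6}; that leaves 1.
At row 7, column 6: row 7 has {1,2,4,5,6,7}; column 6 has {4,5,6,7}; that leaves 3.
At row 1, column 5: row 1 has {1,2,3,5,6,7}; column 5 has {1,3,6}; that leaves 4.
At row 4, column 6: row 4 has {1,4,5}; column 6 has {3,4,5,6,7}; that leaves 2.
At row 5, column 4: row 5 has {1,3,4,6,7}; column 4 has {1,3,5,6,7}; that leaves 2.
At row 5, column 7: row 5 has {1,2,3,4,6,7}; column 7 has {1,3,4,6,7}; that leaves 5.
At row 6, column 4: row 6 has {6,7}; column 4 has {1,2,3,5,6,7}; that leaves 4.
At row 6, column 7: row 6 has {4,6,7}; column 7 has {1,3,4,5,6,7}; that leaves 2.
At row 2, column 6: row 2 has {3,4,7}; column 6 has {2,3,4,5,6,7}; that leaves 1.
At row 4, column 5: row 4 has {1,2,4,5}; column 5 has {1,3,4,6}; that leaves 7.
At row 6, column 5: row 6 has {2,4,6,7}; column 5 has {1,3,4,6,7}; that leaves 5.
At row 2, column 3: row 2 has {1,3,4,7}; column 3 has {2,4,5,7}; that leaves 6.
At row 2, column 5: row 2 has {1,3,4,6,7}; column 5 has {1,3,4,5,6,7}; that leaves 2.
At row 4, column 3: row 4 has {1,2,4,5,7}; column 3 has {2,4,5,6,7}; that leaves 3.
At row 6, column 1: row 6 has {2,4,5,6,7}; column 1 has {1,2,4,7}; that leaves 3.
At row 6, column 3: row 6 has {2,3,4,5,6,7}; column 3 has {2,3,4,5,6,7}; that leaves 1.
At row 2, column 1: row 2 has {1,2,3,4,6,7}; column 1 has {1,2,3,4,7}; that leaves 5.
At row 4, column 1: row 4 has {1,2,3,4,5,7}; column 1 has {1,2,3,4,5,7}; that leaves 6.

2 3 7 6 4 5 1 / 5 4 6 7 2 1 3 / 1 2 5 3 6 4 7 / 6 5 3 1 7 2 4 / 7 1 4 2 3 6 5 / 3 6 1 4 5 7 2 / 4 7 2 5 1 3 6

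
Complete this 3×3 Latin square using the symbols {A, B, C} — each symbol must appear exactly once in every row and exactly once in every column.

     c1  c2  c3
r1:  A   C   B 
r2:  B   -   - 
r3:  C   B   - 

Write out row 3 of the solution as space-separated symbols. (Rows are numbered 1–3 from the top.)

C B A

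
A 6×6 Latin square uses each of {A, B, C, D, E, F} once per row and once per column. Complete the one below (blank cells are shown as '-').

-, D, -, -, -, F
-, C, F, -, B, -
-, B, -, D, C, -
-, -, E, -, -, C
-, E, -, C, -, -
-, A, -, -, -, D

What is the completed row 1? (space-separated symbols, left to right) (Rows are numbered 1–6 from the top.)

E D C B A F

(r3,c3): row 3 has {B,C,D}; column 3 has {E,F}, so it must be A.
(r3,c6): row 3 has {A,B,C,D}; column 6 has {C,D,F}, so it must be E.
(r4,c2): row 4 has {C,E}; column 2 has {A,B,C,D,E}, so it must be F.
(r2,c6): row 2 has {B,C,F}; column 6 has {C,D,E,F}, so it must be A.
(r3,c1): row 3 has {A,B,C,D,E}; column 1 is empty so far, so it must be F.
(r5,c6): row 5 has {C,E}; column 6 has {A,C,D,E,F}, so it must be B.
(r2,c4): row 2 has {A,B,C,F}; column 4 has {C,D}, so it must be E.
(r5,c3): row 5 has {B,C,E}; column 3 has {A,E,F}, so it must be D.
(r2,c1): row 2 has {A,B,C,E,F}; column 1 has {F}, so it must be D.
(r5,c1): row 5 has {B,C,D,E}; column 1 has {D,F}, so it must be A.
(r5,c5): row 5 has {A,B,C,D,E}; column 5 has {B,C}, so it must be F.
(r6,c5): row 6 has {A,D}; column 5 has {B,C,F}, so it must be E.
(r1,c5): row 1 has {D,F}; column 5 has {B,C,E,F}, so it must be A.
(r4,c1): row 4 has {C,E,F}; column 1 has {A,D,F}, so it must be B.
(r4,c4): row 4 has {B,C,E,F}; column 4 has {C,D,E}, so it must be A.
(r4,c5): row 4 has {A,B,C,E,F}; column 5 has {A,B,C,E,F}, so it must be D.
(r6,c1): row 6 has {A,D,E}; column 1 has {A,B,D,F}, so it must be C.
(r6,c3): row 6 has {A,C,D,E}; column 3 has {A,D,E,F}, so it must be B.
(r6,c4): row 6 has {A,B,C,D,E}; column 4 has {A,C,D,E}, so it must be F.
(r1,c1): row 1 has {A,D,F}; column 1 has {A,B,C,D,F}, so it must be E.
(r1,c3): row 1 has {A,D,E,F}; column 3 has {A,B,D,E,F}, so it must be C.
(r1,c4): row 1 has {A,C,D,E,F}; column 4 has {A,C,D,E,F}, so it must be B.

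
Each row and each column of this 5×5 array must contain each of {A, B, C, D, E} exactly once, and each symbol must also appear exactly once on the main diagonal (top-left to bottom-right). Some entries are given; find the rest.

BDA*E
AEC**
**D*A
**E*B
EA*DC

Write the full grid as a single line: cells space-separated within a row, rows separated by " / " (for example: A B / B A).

B D A C E / A E C B D / C B D E A / D C E A B / E A B D C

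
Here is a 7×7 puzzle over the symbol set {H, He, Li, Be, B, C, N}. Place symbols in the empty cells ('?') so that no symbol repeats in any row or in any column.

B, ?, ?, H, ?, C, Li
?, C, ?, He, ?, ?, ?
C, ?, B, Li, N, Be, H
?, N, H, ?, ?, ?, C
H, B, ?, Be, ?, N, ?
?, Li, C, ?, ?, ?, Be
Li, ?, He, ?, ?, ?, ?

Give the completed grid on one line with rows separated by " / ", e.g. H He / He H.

B Be N H He C Li / N C Be He H Li B / C He B Li N Be H / Be N H B Li He C / H B Li Be C N He / He Li C N B H Be / Li H He C Be B N

row 3 has {H,Li,Be,B,C,N}; column 2 has {Li,B,C,N} — only He is left for (r3,c2).
row 4 has {H,C,N}; column 4 has {H,He,Li,Be} — only B is left for (r4,c4).
row 5 has {H,Be,B,N}; column 3 has {H,He,B,C} — only Li is left for (r5,c3).
row 5 has {H,Li,Be,B,N}; column 7 has {H,Li,Be,C} — only He is left for (r5,c7).
row 6 has {Li,Be,C}; column 4 has {H,He,Li,Be,B} — only N is left for (r6,c4).
row 7 has {He,Li}; column 4 has {H,He,Li,Be,B,N} — only C is left for (r7,c4).
row 1 has {H,Li,B,C}; column 2 has {He,Li,B,C,N} — only Be is left for (r1,c2).
row 1 has {H,Li,Be,B,C}; column 3 has {H,He,Li,B,C} — only N is left for (r1,c3).
row 1 has {H,Li,Be,B,C,N}; column 5 has {N} — only He is left for (r1,c5).
row 2 has {He,C}; column 3 has {H,He,Li,B,C,N} — only Be is left for (r2,c3).
row 5 has {H,He,Li,Be,B,N}; column 5 has {He,N} — only C is left for (r5,c5).
row 6 has {Li,Be,C,N}; column 1 has {H,Li,B,C} — only He is left for (r6,c1).
row 7 has {He,Li,C}; column 2 has {He,Li,Be,B,C,N} — only H is left for (r7,c2).
row 7 has {H,He,Li,C}; column 6 has {Be,C,N} — only B is left for (r7,c6).
row 7 has {H,He,Li,B,C}; column 7 has {H,He,Li,Be,C} — only N is left for (r7,c7).
row 2 has {He,Be,C}; column 1 has {H,He,Li,B,C} — only N is left for (r2,c1).
row 2 has {He,Be,C,N}; column 7 has {H,He,Li,Be,C,N} — only B is left for (r2,c7).
row 4 has {H,B,C,N}; column 1 has {H,He,Li,B,C,N} — only Be is left for (r4,c1).
row 4 has {H,Be,B,C,N}; column 5 has {He,C,N} — only Li is left for (r4,c5).
row 4 has {H,Li,Be,B,C,N}; column 6 has {Be,B,C,N} — only He is left for (r4,c6).
row 6 has {He,Li,Be,C,N}; column 6 has {He,Be,B,C,N} — only H is left for (r6,c6).
row 7 has {H,He,Li,B,C,N}; column 5 has {He,Li,C,N} — only Be is left for (r7,c5).
row 2 has {He,Be,B,C,N}; column 5 has {He,Li,Be,C,N} — only H is left for (r2,c5).
row 2 has {H,He,Be,B,C,N}; column 6 has {H,He,Be,B,C,N} — only Li is left for (r2,c6).
row 6 has {H,He,Li,Be,C,N}; column 5 has {H,He,Li,Be,C,N} — only B is left for (r6,c5).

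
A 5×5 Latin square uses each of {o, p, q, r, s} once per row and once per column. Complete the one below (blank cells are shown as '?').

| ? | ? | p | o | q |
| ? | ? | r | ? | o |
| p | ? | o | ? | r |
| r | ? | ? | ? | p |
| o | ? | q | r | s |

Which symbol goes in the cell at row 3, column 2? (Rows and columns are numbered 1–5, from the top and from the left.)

q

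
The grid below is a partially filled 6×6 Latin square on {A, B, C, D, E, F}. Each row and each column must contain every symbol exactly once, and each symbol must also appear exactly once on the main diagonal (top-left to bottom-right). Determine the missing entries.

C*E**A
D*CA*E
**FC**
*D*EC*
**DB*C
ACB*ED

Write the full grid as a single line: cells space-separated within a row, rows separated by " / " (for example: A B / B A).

(r2,c2) = B
(r2,c5) = F
(r3,c6) = B
(r4,c3) = A
(r4,c6) = F
(r5,c5) = A
(r6,c4) = F
(r1,c2) = F
(r1,c4) = D
(r1,c5) = B
(r3,c1) = E
(r3,c2) = A
(r3,c5) = D
(r4,c1) = B
(r5,c1) = F
(r5,c2) = E

C F E D B A / D B C A F E / E A F C D B / B D A E C F / F E D B A C / A C B F E D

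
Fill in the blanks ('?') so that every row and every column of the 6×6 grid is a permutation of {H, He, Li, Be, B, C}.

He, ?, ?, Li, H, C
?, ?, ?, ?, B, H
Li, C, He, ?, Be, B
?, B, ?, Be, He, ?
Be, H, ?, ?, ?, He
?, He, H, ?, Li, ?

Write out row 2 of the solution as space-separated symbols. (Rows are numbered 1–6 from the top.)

C Li Be He B H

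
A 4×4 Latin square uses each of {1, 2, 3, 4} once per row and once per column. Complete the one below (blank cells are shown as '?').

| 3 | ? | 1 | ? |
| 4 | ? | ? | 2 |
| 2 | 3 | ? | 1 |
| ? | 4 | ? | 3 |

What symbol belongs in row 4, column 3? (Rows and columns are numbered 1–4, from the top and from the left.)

2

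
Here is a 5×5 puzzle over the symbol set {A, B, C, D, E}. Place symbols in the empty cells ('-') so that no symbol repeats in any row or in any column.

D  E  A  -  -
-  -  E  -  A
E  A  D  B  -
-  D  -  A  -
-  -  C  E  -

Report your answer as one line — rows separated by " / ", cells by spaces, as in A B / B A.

(r1,c4) = C
(r1,c5) = B
(r2,c4) = D
(r3,c5) = C
(r4,c3) = B
(r4,c5) = E
(r5,c2) = B
(r5,c5) = D
(r2,c2) = C
(r4,c1) = C
(r5,c1) = A
(r2,c1) = B

D E A C B / B C E D A / E A D B C / C D B A E / A B C E D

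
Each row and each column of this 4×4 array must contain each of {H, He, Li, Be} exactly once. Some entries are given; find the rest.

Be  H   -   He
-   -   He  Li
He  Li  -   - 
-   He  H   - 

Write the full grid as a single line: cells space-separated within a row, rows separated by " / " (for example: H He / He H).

Be H Li He / H Be He Li / He Li Be H / Li He H Be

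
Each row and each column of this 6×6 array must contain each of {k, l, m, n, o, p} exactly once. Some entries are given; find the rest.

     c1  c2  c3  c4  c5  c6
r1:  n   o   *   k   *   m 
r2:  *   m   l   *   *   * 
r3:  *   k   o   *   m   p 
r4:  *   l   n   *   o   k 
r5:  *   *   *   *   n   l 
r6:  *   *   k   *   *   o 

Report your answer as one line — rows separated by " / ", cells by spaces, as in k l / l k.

n o p k l m / o m l p k n / l k o n m p / p l n m o k / k p m o n l / m n k l p o

At row 1, column 3: row 1 has {k,m,n,o}; column 3 has {k,l,n,o}; that leaves p.
At row 1, column 5: row 1 has {k,m,n,o,p}; column 5 has {m,n,o}; that leaves l.
At row 2, column 6: row 2 has {l,m}; column 6 has {k,l,m,o,p}; that leaves n.
At row 3, column 1: row 3 has {k,m,o,p}; column 1 has {n}; that leaves l.
At row 3, column 4: row 3 has {k,l,m,o,p}; column 4 has {k}; that leaves n.
At row 5, column 2: row 5 has {l,n}; column 2 has {k,l,m,o}; that leaves p.
At row 5, column 3: row 5 has {l,n,p}; column 3 has {k,l,n,o,p}; that leaves m.
At row 5, column 4: row 5 has {l,m,n,p}; column 4 has {k,n}; that leaves o.
At row 6, column 2: row 6 has {k,o}; column 2 has {k,l,m,o,p}; that leaves n.
At row 6, column 5: row 6 has {k,n,o}; column 5 has {l,m,n,o}; that leaves p.
At row 2, column 4: row 2 has {l,m,n}; column 4 has {k,n,o}; that leaves p.
At row 2, column 5: row 2 has {l,m,n,p}; column 5 has {l,m,n,o,p}; that leaves k.
At row 4, column 4: row 4 has {k,l,n,o}; column 4 has {k,n,o,p}; that leaves m.
At row 5, column 1: row 5 has {l,m,n,o,p}; column 1 has {l,n}; that leaves k.
At row 6, column 1: row 6 has {k,n,o,p}; column 1 has {k,l,n}; that leaves m.
At row 6, column 4: row 6 has {k,m,n,o,p}; column 4 has {k,m,n,o,p}; that leaves l.
At row 2, column 1: row 2 has {k,l,m,n,p}; column 1 has {k,l,m,n}; that leaves o.
At row 4, column 1: row 4 has {k,l,m,n,o}; column 1 has {k,l,m,n,o}; that leaves p.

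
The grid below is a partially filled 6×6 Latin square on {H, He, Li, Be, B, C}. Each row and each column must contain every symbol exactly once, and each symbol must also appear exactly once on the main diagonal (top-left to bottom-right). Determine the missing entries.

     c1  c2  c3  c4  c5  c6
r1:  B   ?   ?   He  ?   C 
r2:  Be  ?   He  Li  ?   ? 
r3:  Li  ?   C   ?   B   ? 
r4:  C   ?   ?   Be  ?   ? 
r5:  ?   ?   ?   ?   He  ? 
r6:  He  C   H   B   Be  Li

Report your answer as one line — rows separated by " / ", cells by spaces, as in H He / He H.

(r2,c2) = H
(r2,c5) = C
(r2,c6) = B
(r3,c4) = H
(r5,c1) = H
(r5,c4) = C
(r5,c6) = Be
(r3,c6) = He
(r4,c6) = H
(r3,c2) = Be
(r4,c5) = Li
(r1,c2) = Li
(r1,c3) = Be
(r1,c5) = H
(r4,c3) = B
(r5,c2) = B
(r5,c3) = Li
(r4,c2) = He

B Li Be He H C / Be H He Li C B / Li Be C H B He / C He B Be Li H / H B Li C He Be / He C H B Be Li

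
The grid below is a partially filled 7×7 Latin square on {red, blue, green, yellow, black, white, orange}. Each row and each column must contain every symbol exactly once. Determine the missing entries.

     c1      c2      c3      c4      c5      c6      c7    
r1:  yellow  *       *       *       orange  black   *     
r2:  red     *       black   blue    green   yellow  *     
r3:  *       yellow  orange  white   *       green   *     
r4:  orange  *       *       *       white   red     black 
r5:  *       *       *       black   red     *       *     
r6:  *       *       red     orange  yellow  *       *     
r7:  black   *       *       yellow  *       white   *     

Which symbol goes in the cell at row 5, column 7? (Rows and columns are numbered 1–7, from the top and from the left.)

yellow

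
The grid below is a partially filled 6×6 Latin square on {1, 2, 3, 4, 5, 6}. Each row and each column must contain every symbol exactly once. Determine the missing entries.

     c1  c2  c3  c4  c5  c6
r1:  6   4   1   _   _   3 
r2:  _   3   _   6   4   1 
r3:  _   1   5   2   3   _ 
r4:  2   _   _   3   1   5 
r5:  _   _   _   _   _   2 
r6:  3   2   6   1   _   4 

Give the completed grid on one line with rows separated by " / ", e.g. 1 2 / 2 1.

6 4 1 5 2 3 / 5 3 2 6 4 1 / 4 1 5 2 3 6 / 2 6 4 3 1 5 / 1 5 3 4 6 2 / 3 2 6 1 5 4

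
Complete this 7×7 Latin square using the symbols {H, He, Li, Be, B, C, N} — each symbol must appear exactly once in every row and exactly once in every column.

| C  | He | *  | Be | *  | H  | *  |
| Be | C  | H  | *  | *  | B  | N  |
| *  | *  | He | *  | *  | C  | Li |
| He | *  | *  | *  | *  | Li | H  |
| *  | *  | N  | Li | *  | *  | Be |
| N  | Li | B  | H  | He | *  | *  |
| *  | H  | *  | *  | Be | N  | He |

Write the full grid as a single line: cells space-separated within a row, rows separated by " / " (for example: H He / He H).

C He Li Be N H B / Be C H He Li B N / B Be He N H C Li / He N Be C B Li H / H B N Li C He Be / N Li B H He Be C / Li H C B Be N He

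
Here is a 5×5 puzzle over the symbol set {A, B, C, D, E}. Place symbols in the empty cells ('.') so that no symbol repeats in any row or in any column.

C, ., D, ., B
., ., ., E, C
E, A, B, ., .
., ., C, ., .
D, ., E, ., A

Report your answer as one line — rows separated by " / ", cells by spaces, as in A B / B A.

C E D A B / B D A E C / E A B C D / A B C D E / D C E B A

row 1 has {B,C,D}; column 2 has {A} — only E is left for (r1,c2).
row 1 has {B,C,D,E}; column 4 has {E} — only A is left for (r1,c4).
row 2 has {C,E}; column 3 has {B,C,D,E} — only A is left for (r2,c3).
row 3 has {A,B,E}; column 5 has {A,B,C} — only D is left for (r3,c5).
row 4 has {C}; column 5 has {A,B,C,D} — only E is left for (r4,c5).
row 2 has {A,C,E}; column 1 has {C,D,E} — only B is left for (r2,c1).
row 2 has {A,B,C,E}; column 2 has {A,E} — only D is left for (r2,c2).
row 3 has {A,B,D,E}; column 4 has {A,E} — only C is left for (r3,c4).
row 4 has {C,E}; column 1 has {B,C,D,E} — only A is left for (r4,c1).
row 4 has {A,C,E}; column 2 has {A,D,E} — only B is left for (r4,c2).
row 4 has {A,B,C,E}; column 4 has {A,C,E} — only D is left for (r4,c4).
row 5 has {A,D,E}; column 2 has {A,B,D,E} — only C is left for (r5,c2).
row 5 has {A,C,D,E}; column 4 has {A,C,D,E} — only B is left for (r5,c4).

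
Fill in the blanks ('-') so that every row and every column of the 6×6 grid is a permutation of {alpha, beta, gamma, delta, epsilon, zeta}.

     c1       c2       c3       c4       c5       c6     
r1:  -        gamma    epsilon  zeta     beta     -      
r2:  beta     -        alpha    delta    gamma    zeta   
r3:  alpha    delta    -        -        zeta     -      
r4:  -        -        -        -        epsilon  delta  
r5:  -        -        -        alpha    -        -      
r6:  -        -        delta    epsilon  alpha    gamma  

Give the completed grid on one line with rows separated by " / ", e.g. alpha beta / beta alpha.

delta gamma epsilon zeta beta alpha / beta epsilon alpha delta gamma zeta / alpha delta beta gamma zeta epsilon / gamma alpha zeta beta epsilon delta / epsilon zeta gamma alpha delta beta / zeta beta delta epsilon alpha gamma

(r1,c1) = delta
(r1,c6) = alpha
(r2,c2) = epsilon
(r5,c5) = delta
(r6,c1) = zeta
(r6,c2) = beta
(r4,c1) = gamma
(r4,c4) = beta
(r5,c1) = epsilon
(r5,c2) = zeta
(r5,c6) = beta
(r3,c4) = gamma
(r3,c6) = epsilon
(r4,c2) = alpha
(r4,c3) = zeta
(r5,c3) = gamma
(r3,c3) = beta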